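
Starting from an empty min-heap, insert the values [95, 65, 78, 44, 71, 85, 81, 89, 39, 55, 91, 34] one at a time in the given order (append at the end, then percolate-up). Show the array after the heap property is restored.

[34, 44, 39, 65, 55, 78, 81, 95, 89, 71, 91, 85]

Insert 95:
  append 95 at index 0 → [95] (no swap needed)
Insert 65:
  append 65 at index 1 → [95, 65]
  65 < parent 95 at index 0, swap → [65, 95]
Insert 78:
  append 78 at index 2 → [65, 95, 78] (no swap needed)
Insert 44:
  append 44 at index 3 → [65, 95, 78, 44]
  44 < parent 95 at index 1, swap → [65, 44, 78, 95]
  44 < parent 65 at index 0, swap → [44, 65, 78, 95]
Insert 71:
  append 71 at index 4 → [44, 65, 78, 95, 71] (no swap needed)
Insert 85:
  append 85 at index 5 → [44, 65, 78, 95, 71, 85] (no swap needed)
Insert 81:
  append 81 at index 6 → [44, 65, 78, 95, 71, 85, 81] (no swap needed)
Insert 89:
  append 89 at index 7 → [44, 65, 78, 95, 71, 85, 81, 89]
  89 < parent 95 at index 3, swap → [44, 65, 78, 89, 71, 85, 81, 95]
Insert 39:
  append 39 at index 8 → [44, 65, 78, 89, 71, 85, 81, 95, 39]
  39 < parent 89 at index 3, swap → [44, 65, 78, 39, 71, 85, 81, 95, 89]
  39 < parent 65 at index 1, swap → [44, 39, 78, 65, 71, 85, 81, 95, 89]
  39 < parent 44 at index 0, swap → [39, 44, 78, 65, 71, 85, 81, 95, 89]
Insert 55:
  append 55 at index 9 → [39, 44, 78, 65, 71, 85, 81, 95, 89, 55]
  55 < parent 71 at index 4, swap → [39, 44, 78, 65, 55, 85, 81, 95, 89, 71]
Insert 91:
  append 91 at index 10 → [39, 44, 78, 65, 55, 85, 81, 95, 89, 71, 91] (no swap needed)
Insert 34:
  append 34 at index 11 → [39, 44, 78, 65, 55, 85, 81, 95, 89, 71, 91, 34]
  34 < parent 85 at index 5, swap → [39, 44, 78, 65, 55, 34, 81, 95, 89, 71, 91, 85]
  34 < parent 78 at index 2, swap → [39, 44, 34, 65, 55, 78, 81, 95, 89, 71, 91, 85]
  34 < parent 39 at index 0, swap → [34, 44, 39, 65, 55, 78, 81, 95, 89, 71, 91, 85]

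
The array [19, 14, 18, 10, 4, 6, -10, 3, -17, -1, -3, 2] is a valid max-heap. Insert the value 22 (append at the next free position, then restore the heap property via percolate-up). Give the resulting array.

[22, 14, 19, 10, 4, 18, -10, 3, -17, -1, -3, 2, 6]

append 22 at index 12 → [19, 14, 18, 10, 4, 6, -10, 3, -17, -1, -3, 2, 22]
22 > parent 6 at index 5, swap → [19, 14, 18, 10, 4, 22, -10, 3, -17, -1, -3, 2, 6]
22 > parent 18 at index 2, swap → [19, 14, 22, 10, 4, 18, -10, 3, -17, -1, -3, 2, 6]
22 > parent 19 at index 0, swap → [22, 14, 19, 10, 4, 18, -10, 3, -17, -1, -3, 2, 6]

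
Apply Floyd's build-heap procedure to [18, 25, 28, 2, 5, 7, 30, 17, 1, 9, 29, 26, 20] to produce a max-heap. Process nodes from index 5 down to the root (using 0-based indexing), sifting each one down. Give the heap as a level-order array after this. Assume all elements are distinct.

sift down from index 5:
  7 vs larger child 26 at index 11, swap → [18, 25, 28, 2, 5, 26, 30, 17, 1, 9, 29, 7, 20]
sift down from index 4:
  5 vs larger child 29 at index 10, swap → [18, 25, 28, 2, 29, 26, 30, 17, 1, 9, 5, 7, 20]
sift down from index 3:
  2 vs larger child 17 at index 7, swap → [18, 25, 28, 17, 29, 26, 30, 2, 1, 9, 5, 7, 20]
sift down from index 2:
  28 vs larger child 30 at index 6, swap → [18, 25, 30, 17, 29, 26, 28, 2, 1, 9, 5, 7, 20]
sift down from index 1:
  25 vs larger child 29 at index 4, swap → [18, 29, 30, 17, 25, 26, 28, 2, 1, 9, 5, 7, 20]
sift down from index 0:
  18 vs larger child 30 at index 2, swap → [30, 29, 18, 17, 25, 26, 28, 2, 1, 9, 5, 7, 20]
  18 vs larger child 28 at index 6, swap → [30, 29, 28, 17, 25, 26, 18, 2, 1, 9, 5, 7, 20]

[30, 29, 28, 17, 25, 26, 18, 2, 1, 9, 5, 7, 20]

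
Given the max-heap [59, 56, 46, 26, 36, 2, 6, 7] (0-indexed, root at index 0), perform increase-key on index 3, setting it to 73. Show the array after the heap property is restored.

set index 3 from 26 to 73 → [59, 56, 46, 73, 36, 2, 6, 7]
73 > parent 56 at index 1, swap → [59, 73, 46, 56, 36, 2, 6, 7]
73 > parent 59 at index 0, swap → [73, 59, 46, 56, 36, 2, 6, 7]

[73, 59, 46, 56, 36, 2, 6, 7]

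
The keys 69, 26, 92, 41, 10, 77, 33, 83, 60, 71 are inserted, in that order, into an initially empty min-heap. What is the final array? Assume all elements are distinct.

[10, 26, 33, 60, 41, 92, 77, 83, 69, 71]

Insert 69:
  append 69 at index 0 → [69] (no swap needed)
Insert 26:
  append 26 at index 1 → [69, 26]
  26 < parent 69 at index 0, swap → [26, 69]
Insert 92:
  append 92 at index 2 → [26, 69, 92] (no swap needed)
Insert 41:
  append 41 at index 3 → [26, 69, 92, 41]
  41 < parent 69 at index 1, swap → [26, 41, 92, 69]
Insert 10:
  append 10 at index 4 → [26, 41, 92, 69, 10]
  10 < parent 41 at index 1, swap → [26, 10, 92, 69, 41]
  10 < parent 26 at index 0, swap → [10, 26, 92, 69, 41]
Insert 77:
  append 77 at index 5 → [10, 26, 92, 69, 41, 77]
  77 < parent 92 at index 2, swap → [10, 26, 77, 69, 41, 92]
Insert 33:
  append 33 at index 6 → [10, 26, 77, 69, 41, 92, 33]
  33 < parent 77 at index 2, swap → [10, 26, 33, 69, 41, 92, 77]
Insert 83:
  append 83 at index 7 → [10, 26, 33, 69, 41, 92, 77, 83] (no swap needed)
Insert 60:
  append 60 at index 8 → [10, 26, 33, 69, 41, 92, 77, 83, 60]
  60 < parent 69 at index 3, swap → [10, 26, 33, 60, 41, 92, 77, 83, 69]
Insert 71:
  append 71 at index 9 → [10, 26, 33, 60, 41, 92, 77, 83, 69, 71] (no swap needed)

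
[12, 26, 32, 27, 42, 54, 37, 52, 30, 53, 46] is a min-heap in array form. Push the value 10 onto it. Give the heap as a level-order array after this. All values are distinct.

append 10 at index 11 → [12, 26, 32, 27, 42, 54, 37, 52, 30, 53, 46, 10]
10 < parent 54 at index 5, swap → [12, 26, 32, 27, 42, 10, 37, 52, 30, 53, 46, 54]
10 < parent 32 at index 2, swap → [12, 26, 10, 27, 42, 32, 37, 52, 30, 53, 46, 54]
10 < parent 12 at index 0, swap → [10, 26, 12, 27, 42, 32, 37, 52, 30, 53, 46, 54]

[10, 26, 12, 27, 42, 32, 37, 52, 30, 53, 46, 54]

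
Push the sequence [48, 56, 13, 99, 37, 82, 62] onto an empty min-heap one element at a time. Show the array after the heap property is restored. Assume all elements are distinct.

Insert 48:
  append 48 at index 0 → [48] (no swap needed)
Insert 56:
  append 56 at index 1 → [48, 56] (no swap needed)
Insert 13:
  append 13 at index 2 → [48, 56, 13]
  13 < parent 48 at index 0, swap → [13, 56, 48]
Insert 99:
  append 99 at index 3 → [13, 56, 48, 99] (no swap needed)
Insert 37:
  append 37 at index 4 → [13, 56, 48, 99, 37]
  37 < parent 56 at index 1, swap → [13, 37, 48, 99, 56]
Insert 82:
  append 82 at index 5 → [13, 37, 48, 99, 56, 82] (no swap needed)
Insert 62:
  append 62 at index 6 → [13, 37, 48, 99, 56, 82, 62] (no swap needed)

[13, 37, 48, 99, 56, 82, 62]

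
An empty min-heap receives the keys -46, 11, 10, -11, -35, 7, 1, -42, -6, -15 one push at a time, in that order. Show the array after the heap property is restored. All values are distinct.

Insert -46:
  append -46 at index 0 → [-46] (no swap needed)
Insert 11:
  append 11 at index 1 → [-46, 11] (no swap needed)
Insert 10:
  append 10 at index 2 → [-46, 11, 10] (no swap needed)
Insert -11:
  append -11 at index 3 → [-46, 11, 10, -11]
  -11 < parent 11 at index 1, swap → [-46, -11, 10, 11]
Insert -35:
  append -35 at index 4 → [-46, -11, 10, 11, -35]
  -35 < parent -11 at index 1, swap → [-46, -35, 10, 11, -11]
Insert 7:
  append 7 at index 5 → [-46, -35, 10, 11, -11, 7]
  7 < parent 10 at index 2, swap → [-46, -35, 7, 11, -11, 10]
Insert 1:
  append 1 at index 6 → [-46, -35, 7, 11, -11, 10, 1]
  1 < parent 7 at index 2, swap → [-46, -35, 1, 11, -11, 10, 7]
Insert -42:
  append -42 at index 7 → [-46, -35, 1, 11, -11, 10, 7, -42]
  -42 < parent 11 at index 3, swap → [-46, -35, 1, -42, -11, 10, 7, 11]
  -42 < parent -35 at index 1, swap → [-46, -42, 1, -35, -11, 10, 7, 11]
Insert -6:
  append -6 at index 8 → [-46, -42, 1, -35, -11, 10, 7, 11, -6] (no swap needed)
Insert -15:
  append -15 at index 9 → [-46, -42, 1, -35, -11, 10, 7, 11, -6, -15]
  -15 < parent -11 at index 4, swap → [-46, -42, 1, -35, -15, 10, 7, 11, -6, -11]

[-46, -42, 1, -35, -15, 10, 7, 11, -6, -11]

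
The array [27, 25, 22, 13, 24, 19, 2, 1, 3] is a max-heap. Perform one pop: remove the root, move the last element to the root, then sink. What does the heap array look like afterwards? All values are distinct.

[25, 24, 22, 13, 3, 19, 2, 1]

remove root 27; move last element 3 to root → [3, 25, 22, 13, 24, 19, 2, 1]
3 vs larger child 25 at index 1, swap → [25, 3, 22, 13, 24, 19, 2, 1]
3 vs larger child 24 at index 4, swap → [25, 24, 22, 13, 3, 19, 2, 1]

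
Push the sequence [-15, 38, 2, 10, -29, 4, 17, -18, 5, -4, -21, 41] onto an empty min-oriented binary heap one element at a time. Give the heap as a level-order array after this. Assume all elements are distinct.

Insert -15:
  append -15 at index 0 → [-15] (no swap needed)
Insert 38:
  append 38 at index 1 → [-15, 38] (no swap needed)
Insert 2:
  append 2 at index 2 → [-15, 38, 2] (no swap needed)
Insert 10:
  append 10 at index 3 → [-15, 38, 2, 10]
  10 < parent 38 at index 1, swap → [-15, 10, 2, 38]
Insert -29:
  append -29 at index 4 → [-15, 10, 2, 38, -29]
  -29 < parent 10 at index 1, swap → [-15, -29, 2, 38, 10]
  -29 < parent -15 at index 0, swap → [-29, -15, 2, 38, 10]
Insert 4:
  append 4 at index 5 → [-29, -15, 2, 38, 10, 4] (no swap needed)
Insert 17:
  append 17 at index 6 → [-29, -15, 2, 38, 10, 4, 17] (no swap needed)
Insert -18:
  append -18 at index 7 → [-29, -15, 2, 38, 10, 4, 17, -18]
  -18 < parent 38 at index 3, swap → [-29, -15, 2, -18, 10, 4, 17, 38]
  -18 < parent -15 at index 1, swap → [-29, -18, 2, -15, 10, 4, 17, 38]
Insert 5:
  append 5 at index 8 → [-29, -18, 2, -15, 10, 4, 17, 38, 5] (no swap needed)
Insert -4:
  append -4 at index 9 → [-29, -18, 2, -15, 10, 4, 17, 38, 5, -4]
  -4 < parent 10 at index 4, swap → [-29, -18, 2, -15, -4, 4, 17, 38, 5, 10]
Insert -21:
  append -21 at index 10 → [-29, -18, 2, -15, -4, 4, 17, 38, 5, 10, -21]
  -21 < parent -4 at index 4, swap → [-29, -18, 2, -15, -21, 4, 17, 38, 5, 10, -4]
  -21 < parent -18 at index 1, swap → [-29, -21, 2, -15, -18, 4, 17, 38, 5, 10, -4]
Insert 41:
  append 41 at index 11 → [-29, -21, 2, -15, -18, 4, 17, 38, 5, 10, -4, 41] (no swap needed)

[-29, -21, 2, -15, -18, 4, 17, 38, 5, 10, -4, 41]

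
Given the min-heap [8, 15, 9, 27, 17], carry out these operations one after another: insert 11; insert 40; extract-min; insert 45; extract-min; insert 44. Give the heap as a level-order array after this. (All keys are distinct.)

[11, 15, 40, 27, 17, 45, 44]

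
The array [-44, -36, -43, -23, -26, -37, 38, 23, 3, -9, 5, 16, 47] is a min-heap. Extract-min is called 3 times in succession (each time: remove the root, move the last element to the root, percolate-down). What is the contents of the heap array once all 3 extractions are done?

[-36, -26, 16, -23, -9, 47, 38, 23, 3, 5]

extract-min #1 returns -44:
  remove root -44; move last element 47 to root → [47, -36, -43, -23, -26, -37, 38, 23, 3, -9, 5, 16]
  47 vs smaller child -43 at index 2, swap → [-43, -36, 47, -23, -26, -37, 38, 23, 3, -9, 5, 16]
  47 vs smaller child -37 at index 5, swap → [-43, -36, -37, -23, -26, 47, 38, 23, 3, -9, 5, 16]
  47 vs only child 16 at index 11, swap → [-43, -36, -37, -23, -26, 16, 38, 23, 3, -9, 5, 47]
extract-min #2 returns -43:
  remove root -43; move last element 47 to root → [47, -36, -37, -23, -26, 16, 38, 23, 3, -9, 5]
  47 vs smaller child -37 at index 2, swap → [-37, -36, 47, -23, -26, 16, 38, 23, 3, -9, 5]
  47 vs smaller child 16 at index 5, swap → [-37, -36, 16, -23, -26, 47, 38, 23, 3, -9, 5]
extract-min #3 returns -37:
  remove root -37; move last element 5 to root → [5, -36, 16, -23, -26, 47, 38, 23, 3, -9]
  5 vs smaller child -36 at index 1, swap → [-36, 5, 16, -23, -26, 47, 38, 23, 3, -9]
  5 vs smaller child -26 at index 4, swap → [-36, -26, 16, -23, 5, 47, 38, 23, 3, -9]
  5 vs only child -9 at index 9, swap → [-36, -26, 16, -23, -9, 47, 38, 23, 3, 5]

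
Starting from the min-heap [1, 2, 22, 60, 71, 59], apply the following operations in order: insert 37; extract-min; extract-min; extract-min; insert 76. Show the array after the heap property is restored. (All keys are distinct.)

[37, 60, 59, 71, 76]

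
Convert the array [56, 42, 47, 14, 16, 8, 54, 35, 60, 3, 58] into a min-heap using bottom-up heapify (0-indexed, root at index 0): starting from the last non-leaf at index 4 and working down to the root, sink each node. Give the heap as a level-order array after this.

sift down from index 4:
  16 vs smaller child 3 at index 9, swap → [56, 42, 47, 14, 3, 8, 54, 35, 60, 16, 58]
sift down from index 3: already satisfies heap property
sift down from index 2:
  47 vs smaller child 8 at index 5, swap → [56, 42, 8, 14, 3, 47, 54, 35, 60, 16, 58]
sift down from index 1:
  42 vs smaller child 3 at index 4, swap → [56, 3, 8, 14, 42, 47, 54, 35, 60, 16, 58]
  42 vs smaller child 16 at index 9, swap → [56, 3, 8, 14, 16, 47, 54, 35, 60, 42, 58]
sift down from index 0:
  56 vs smaller child 3 at index 1, swap → [3, 56, 8, 14, 16, 47, 54, 35, 60, 42, 58]
  56 vs smaller child 14 at index 3, swap → [3, 14, 8, 56, 16, 47, 54, 35, 60, 42, 58]
  56 vs smaller child 35 at index 7, swap → [3, 14, 8, 35, 16, 47, 54, 56, 60, 42, 58]

[3, 14, 8, 35, 16, 47, 54, 56, 60, 42, 58]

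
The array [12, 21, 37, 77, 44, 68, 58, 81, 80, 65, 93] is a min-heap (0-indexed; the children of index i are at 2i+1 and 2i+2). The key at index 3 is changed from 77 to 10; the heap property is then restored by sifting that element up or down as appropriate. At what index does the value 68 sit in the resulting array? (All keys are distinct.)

5

set index 3 from 77 to 10 → [12, 21, 37, 10, 44, 68, 58, 81, 80, 65, 93]
10 < parent 21 at index 1, swap → [12, 10, 37, 21, 44, 68, 58, 81, 80, 65, 93]
10 < parent 12 at index 0, swap → [10, 12, 37, 21, 44, 68, 58, 81, 80, 65, 93]
resulting array: [10, 12, 37, 21, 44, 68, 58, 81, 80, 65, 93]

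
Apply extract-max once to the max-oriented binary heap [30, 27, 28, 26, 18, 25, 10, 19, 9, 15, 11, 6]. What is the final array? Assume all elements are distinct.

remove root 30; move last element 6 to root → [6, 27, 28, 26, 18, 25, 10, 19, 9, 15, 11]
6 vs larger child 28 at index 2, swap → [28, 27, 6, 26, 18, 25, 10, 19, 9, 15, 11]
6 vs larger child 25 at index 5, swap → [28, 27, 25, 26, 18, 6, 10, 19, 9, 15, 11]

[28, 27, 25, 26, 18, 6, 10, 19, 9, 15, 11]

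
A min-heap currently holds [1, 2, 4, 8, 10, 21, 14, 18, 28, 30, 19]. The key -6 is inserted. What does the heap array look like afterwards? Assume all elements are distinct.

[-6, 2, 1, 8, 10, 4, 14, 18, 28, 30, 19, 21]

append -6 at index 11 → [1, 2, 4, 8, 10, 21, 14, 18, 28, 30, 19, -6]
-6 < parent 21 at index 5, swap → [1, 2, 4, 8, 10, -6, 14, 18, 28, 30, 19, 21]
-6 < parent 4 at index 2, swap → [1, 2, -6, 8, 10, 4, 14, 18, 28, 30, 19, 21]
-6 < parent 1 at index 0, swap → [-6, 2, 1, 8, 10, 4, 14, 18, 28, 30, 19, 21]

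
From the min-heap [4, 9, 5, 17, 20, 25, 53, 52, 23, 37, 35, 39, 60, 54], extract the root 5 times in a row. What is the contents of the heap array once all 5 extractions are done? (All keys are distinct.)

[23, 35, 25, 52, 37, 39, 53, 54, 60]

extract-min #1 returns 4:
  remove root 4; move last element 54 to root → [54, 9, 5, 17, 20, 25, 53, 52, 23, 37, 35, 39, 60]
  54 vs smaller child 5 at index 2, swap → [5, 9, 54, 17, 20, 25, 53, 52, 23, 37, 35, 39, 60]
  54 vs smaller child 25 at index 5, swap → [5, 9, 25, 17, 20, 54, 53, 52, 23, 37, 35, 39, 60]
  54 vs smaller child 39 at index 11, swap → [5, 9, 25, 17, 20, 39, 53, 52, 23, 37, 35, 54, 60]
extract-min #2 returns 5:
  remove root 5; move last element 60 to root → [60, 9, 25, 17, 20, 39, 53, 52, 23, 37, 35, 54]
  60 vs smaller child 9 at index 1, swap → [9, 60, 25, 17, 20, 39, 53, 52, 23, 37, 35, 54]
  60 vs smaller child 17 at index 3, swap → [9, 17, 25, 60, 20, 39, 53, 52, 23, 37, 35, 54]
  60 vs smaller child 23 at index 8, swap → [9, 17, 25, 23, 20, 39, 53, 52, 60, 37, 35, 54]
extract-min #3 returns 9:
  remove root 9; move last element 54 to root → [54, 17, 25, 23, 20, 39, 53, 52, 60, 37, 35]
  54 vs smaller child 17 at index 1, swap → [17, 54, 25, 23, 20, 39, 53, 52, 60, 37, 35]
  54 vs smaller child 20 at index 4, swap → [17, 20, 25, 23, 54, 39, 53, 52, 60, 37, 35]
  54 vs smaller child 35 at index 10, swap → [17, 20, 25, 23, 35, 39, 53, 52, 60, 37, 54]
extract-min #4 returns 17:
  remove root 17; move last element 54 to root → [54, 20, 25, 23, 35, 39, 53, 52, 60, 37]
  54 vs smaller child 20 at index 1, swap → [20, 54, 25, 23, 35, 39, 53, 52, 60, 37]
  54 vs smaller child 23 at index 3, swap → [20, 23, 25, 54, 35, 39, 53, 52, 60, 37]
  54 vs smaller child 52 at index 7, swap → [20, 23, 25, 52, 35, 39, 53, 54, 60, 37]
extract-min #5 returns 20:
  remove root 20; move last element 37 to root → [37, 23, 25, 52, 35, 39, 53, 54, 60]
  37 vs smaller child 23 at index 1, swap → [23, 37, 25, 52, 35, 39, 53, 54, 60]
  37 vs smaller child 35 at index 4, swap → [23, 35, 25, 52, 37, 39, 53, 54, 60]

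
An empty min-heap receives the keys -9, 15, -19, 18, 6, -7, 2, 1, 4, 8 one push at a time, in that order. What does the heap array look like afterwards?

[-19, 1, -9, 4, 8, -7, 2, 18, 6, 15]

Insert -9:
  append -9 at index 0 → [-9] (no swap needed)
Insert 15:
  append 15 at index 1 → [-9, 15] (no swap needed)
Insert -19:
  append -19 at index 2 → [-9, 15, -19]
  -19 < parent -9 at index 0, swap → [-19, 15, -9]
Insert 18:
  append 18 at index 3 → [-19, 15, -9, 18] (no swap needed)
Insert 6:
  append 6 at index 4 → [-19, 15, -9, 18, 6]
  6 < parent 15 at index 1, swap → [-19, 6, -9, 18, 15]
Insert -7:
  append -7 at index 5 → [-19, 6, -9, 18, 15, -7] (no swap needed)
Insert 2:
  append 2 at index 6 → [-19, 6, -9, 18, 15, -7, 2] (no swap needed)
Insert 1:
  append 1 at index 7 → [-19, 6, -9, 18, 15, -7, 2, 1]
  1 < parent 18 at index 3, swap → [-19, 6, -9, 1, 15, -7, 2, 18]
  1 < parent 6 at index 1, swap → [-19, 1, -9, 6, 15, -7, 2, 18]
Insert 4:
  append 4 at index 8 → [-19, 1, -9, 6, 15, -7, 2, 18, 4]
  4 < parent 6 at index 3, swap → [-19, 1, -9, 4, 15, -7, 2, 18, 6]
Insert 8:
  append 8 at index 9 → [-19, 1, -9, 4, 15, -7, 2, 18, 6, 8]
  8 < parent 15 at index 4, swap → [-19, 1, -9, 4, 8, -7, 2, 18, 6, 15]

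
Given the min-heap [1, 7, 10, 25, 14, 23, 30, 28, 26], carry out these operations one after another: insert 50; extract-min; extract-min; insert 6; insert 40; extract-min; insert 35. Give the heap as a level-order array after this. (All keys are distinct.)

insert 50:
  append 50 at index 9 → [1, 7, 10, 25, 14, 23, 30, 28, 26, 50] (no swap needed)
extract-min → returns 1:
  remove root 1; move last element 50 to root → [50, 7, 10, 25, 14, 23, 30, 28, 26]
  50 vs smaller child 7 at index 1, swap → [7, 50, 10, 25, 14, 23, 30, 28, 26]
  50 vs smaller child 14 at index 4, swap → [7, 14, 10, 25, 50, 23, 30, 28, 26]
extract-min → returns 7:
  remove root 7; move last element 26 to root → [26, 14, 10, 25, 50, 23, 30, 28]
  26 vs smaller child 10 at index 2, swap → [10, 14, 26, 25, 50, 23, 30, 28]
  26 vs smaller child 23 at index 5, swap → [10, 14, 23, 25, 50, 26, 30, 28]
insert 6:
  append 6 at index 8 → [10, 14, 23, 25, 50, 26, 30, 28, 6]
  6 < parent 25 at index 3, swap → [10, 14, 23, 6, 50, 26, 30, 28, 25]
  6 < parent 14 at index 1, swap → [10, 6, 23, 14, 50, 26, 30, 28, 25]
  6 < parent 10 at index 0, swap → [6, 10, 23, 14, 50, 26, 30, 28, 25]
insert 40:
  append 40 at index 9 → [6, 10, 23, 14, 50, 26, 30, 28, 25, 40]
  40 < parent 50 at index 4, swap → [6, 10, 23, 14, 40, 26, 30, 28, 25, 50]
extract-min → returns 6:
  remove root 6; move last element 50 to root → [50, 10, 23, 14, 40, 26, 30, 28, 25]
  50 vs smaller child 10 at index 1, swap → [10, 50, 23, 14, 40, 26, 30, 28, 25]
  50 vs smaller child 14 at index 3, swap → [10, 14, 23, 50, 40, 26, 30, 28, 25]
  50 vs smaller child 25 at index 8, swap → [10, 14, 23, 25, 40, 26, 30, 28, 50]
insert 35:
  append 35 at index 9 → [10, 14, 23, 25, 40, 26, 30, 28, 50, 35]
  35 < parent 40 at index 4, swap → [10, 14, 23, 25, 35, 26, 30, 28, 50, 40]

[10, 14, 23, 25, 35, 26, 30, 28, 50, 40]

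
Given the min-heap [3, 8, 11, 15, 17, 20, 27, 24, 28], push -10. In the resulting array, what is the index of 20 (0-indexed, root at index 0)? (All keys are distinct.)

append -10 at index 9 → [3, 8, 11, 15, 17, 20, 27, 24, 28, -10]
-10 < parent 17 at index 4, swap → [3, 8, 11, 15, -10, 20, 27, 24, 28, 17]
-10 < parent 8 at index 1, swap → [3, -10, 11, 15, 8, 20, 27, 24, 28, 17]
-10 < parent 3 at index 0, swap → [-10, 3, 11, 15, 8, 20, 27, 24, 28, 17]
resulting array: [-10, 3, 11, 15, 8, 20, 27, 24, 28, 17]

5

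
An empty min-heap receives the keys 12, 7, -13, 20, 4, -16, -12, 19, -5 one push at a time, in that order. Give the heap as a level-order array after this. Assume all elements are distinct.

[-16, -5, -13, 4, 12, 7, -12, 20, 19]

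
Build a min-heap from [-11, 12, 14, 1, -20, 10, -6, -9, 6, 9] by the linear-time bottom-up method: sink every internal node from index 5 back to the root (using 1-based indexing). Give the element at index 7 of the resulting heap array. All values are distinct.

sift down from index 5: already satisfies heap property
sift down from index 4:
  1 vs smaller child -9 at index 8, swap → [-11, 12, 14, -9, -20, 10, -6, 1, 6, 9]
sift down from index 3:
  14 vs smaller child -6 at index 7, swap → [-11, 12, -6, -9, -20, 10, 14, 1, 6, 9]
sift down from index 2:
  12 vs smaller child -20 at index 5, swap → [-11, -20, -6, -9, 12, 10, 14, 1, 6, 9]
  12 vs only child 9 at index 10, swap → [-11, -20, -6, -9, 9, 10, 14, 1, 6, 12]
sift down from index 1:
  -11 vs smaller child -20 at index 2, swap → [-20, -11, -6, -9, 9, 10, 14, 1, 6, 12]
resulting array: [-20, -11, -6, -9, 9, 10, 14, 1, 6, 12]

14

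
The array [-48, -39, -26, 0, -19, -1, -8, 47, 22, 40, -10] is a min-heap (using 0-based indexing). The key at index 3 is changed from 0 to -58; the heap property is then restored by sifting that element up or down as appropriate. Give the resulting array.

[-58, -48, -26, -39, -19, -1, -8, 47, 22, 40, -10]

set index 3 from 0 to -58 → [-48, -39, -26, -58, -19, -1, -8, 47, 22, 40, -10]
-58 < parent -39 at index 1, swap → [-48, -58, -26, -39, -19, -1, -8, 47, 22, 40, -10]
-58 < parent -48 at index 0, swap → [-58, -48, -26, -39, -19, -1, -8, 47, 22, 40, -10]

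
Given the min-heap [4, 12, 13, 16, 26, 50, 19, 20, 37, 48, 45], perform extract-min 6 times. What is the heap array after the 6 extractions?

extract-min #1 returns 4:
  remove root 4; move last element 45 to root → [45, 12, 13, 16, 26, 50, 19, 20, 37, 48]
  45 vs smaller child 12 at index 1, swap → [12, 45, 13, 16, 26, 50, 19, 20, 37, 48]
  45 vs smaller child 16 at index 3, swap → [12, 16, 13, 45, 26, 50, 19, 20, 37, 48]
  45 vs smaller child 20 at index 7, swap → [12, 16, 13, 20, 26, 50, 19, 45, 37, 48]
extract-min #2 returns 12:
  remove root 12; move last element 48 to root → [48, 16, 13, 20, 26, 50, 19, 45, 37]
  48 vs smaller child 13 at index 2, swap → [13, 16, 48, 20, 26, 50, 19, 45, 37]
  48 vs smaller child 19 at index 6, swap → [13, 16, 19, 20, 26, 50, 48, 45, 37]
extract-min #3 returns 13:
  remove root 13; move last element 37 to root → [37, 16, 19, 20, 26, 50, 48, 45]
  37 vs smaller child 16 at index 1, swap → [16, 37, 19, 20, 26, 50, 48, 45]
  37 vs smaller child 20 at index 3, swap → [16, 20, 19, 37, 26, 50, 48, 45]
extract-min #4 returns 16:
  remove root 16; move last element 45 to root → [45, 20, 19, 37, 26, 50, 48]
  45 vs smaller child 19 at index 2, swap → [19, 20, 45, 37, 26, 50, 48]
extract-min #5 returns 19:
  remove root 19; move last element 48 to root → [48, 20, 45, 37, 26, 50]
  48 vs smaller child 20 at index 1, swap → [20, 48, 45, 37, 26, 50]
  48 vs smaller child 26 at index 4, swap → [20, 26, 45, 37, 48, 50]
extract-min #6 returns 20:
  remove root 20; move last element 50 to root → [50, 26, 45, 37, 48]
  50 vs smaller child 26 at index 1, swap → [26, 50, 45, 37, 48]
  50 vs smaller child 37 at index 3, swap → [26, 37, 45, 50, 48]

[26, 37, 45, 50, 48]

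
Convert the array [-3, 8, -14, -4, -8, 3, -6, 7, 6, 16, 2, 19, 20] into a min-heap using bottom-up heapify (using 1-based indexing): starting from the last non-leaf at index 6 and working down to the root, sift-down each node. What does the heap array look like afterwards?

[-14, -8, -6, -4, 2, 3, -3, 7, 6, 16, 8, 19, 20]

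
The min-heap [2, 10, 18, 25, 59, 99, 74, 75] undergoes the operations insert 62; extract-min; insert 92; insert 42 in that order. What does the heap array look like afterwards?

[10, 25, 18, 62, 42, 99, 74, 75, 92, 59]

insert 62:
  append 62 at index 8 → [2, 10, 18, 25, 59, 99, 74, 75, 62] (no swap needed)
extract-min → returns 2:
  remove root 2; move last element 62 to root → [62, 10, 18, 25, 59, 99, 74, 75]
  62 vs smaller child 10 at index 1, swap → [10, 62, 18, 25, 59, 99, 74, 75]
  62 vs smaller child 25 at index 3, swap → [10, 25, 18, 62, 59, 99, 74, 75]
insert 92:
  append 92 at index 8 → [10, 25, 18, 62, 59, 99, 74, 75, 92] (no swap needed)
insert 42:
  append 42 at index 9 → [10, 25, 18, 62, 59, 99, 74, 75, 92, 42]
  42 < parent 59 at index 4, swap → [10, 25, 18, 62, 42, 99, 74, 75, 92, 59]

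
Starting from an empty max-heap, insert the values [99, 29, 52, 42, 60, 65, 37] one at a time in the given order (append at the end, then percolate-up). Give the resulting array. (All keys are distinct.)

[99, 60, 65, 29, 42, 52, 37]

Insert 99:
  append 99 at index 0 → [99] (no swap needed)
Insert 29:
  append 29 at index 1 → [99, 29] (no swap needed)
Insert 52:
  append 52 at index 2 → [99, 29, 52] (no swap needed)
Insert 42:
  append 42 at index 3 → [99, 29, 52, 42]
  42 > parent 29 at index 1, swap → [99, 42, 52, 29]
Insert 60:
  append 60 at index 4 → [99, 42, 52, 29, 60]
  60 > parent 42 at index 1, swap → [99, 60, 52, 29, 42]
Insert 65:
  append 65 at index 5 → [99, 60, 52, 29, 42, 65]
  65 > parent 52 at index 2, swap → [99, 60, 65, 29, 42, 52]
Insert 37:
  append 37 at index 6 → [99, 60, 65, 29, 42, 52, 37] (no swap needed)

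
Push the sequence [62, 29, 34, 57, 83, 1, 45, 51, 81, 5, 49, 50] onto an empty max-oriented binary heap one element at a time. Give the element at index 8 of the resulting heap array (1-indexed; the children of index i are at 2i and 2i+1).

Insert 62:
  append 62 at index 1 → [62] (no swap needed)
Insert 29:
  append 29 at index 2 → [62, 29] (no swap needed)
Insert 34:
  append 34 at index 3 → [62, 29, 34] (no swap needed)
Insert 57:
  append 57 at index 4 → [62, 29, 34, 57]
  57 > parent 29 at index 2, swap → [62, 57, 34, 29]
Insert 83:
  append 83 at index 5 → [62, 57, 34, 29, 83]
  83 > parent 57 at index 2, swap → [62, 83, 34, 29, 57]
  83 > parent 62 at index 1, swap → [83, 62, 34, 29, 57]
Insert 1:
  append 1 at index 6 → [83, 62, 34, 29, 57, 1] (no swap needed)
Insert 45:
  append 45 at index 7 → [83, 62, 34, 29, 57, 1, 45]
  45 > parent 34 at index 3, swap → [83, 62, 45, 29, 57, 1, 34]
Insert 51:
  append 51 at index 8 → [83, 62, 45, 29, 57, 1, 34, 51]
  51 > parent 29 at index 4, swap → [83, 62, 45, 51, 57, 1, 34, 29]
Insert 81:
  append 81 at index 9 → [83, 62, 45, 51, 57, 1, 34, 29, 81]
  81 > parent 51 at index 4, swap → [83, 62, 45, 81, 57, 1, 34, 29, 51]
  81 > parent 62 at index 2, swap → [83, 81, 45, 62, 57, 1, 34, 29, 51]
Insert 5:
  append 5 at index 10 → [83, 81, 45, 62, 57, 1, 34, 29, 51, 5] (no swap needed)
Insert 49:
  append 49 at index 11 → [83, 81, 45, 62, 57, 1, 34, 29, 51, 5, 49] (no swap needed)
Insert 50:
  append 50 at index 12 → [83, 81, 45, 62, 57, 1, 34, 29, 51, 5, 49, 50]
  50 > parent 1 at index 6, swap → [83, 81, 45, 62, 57, 50, 34, 29, 51, 5, 49, 1]
  50 > parent 45 at index 3, swap → [83, 81, 50, 62, 57, 45, 34, 29, 51, 5, 49, 1]
resulting array: [83, 81, 50, 62, 57, 45, 34, 29, 51, 5, 49, 1]

29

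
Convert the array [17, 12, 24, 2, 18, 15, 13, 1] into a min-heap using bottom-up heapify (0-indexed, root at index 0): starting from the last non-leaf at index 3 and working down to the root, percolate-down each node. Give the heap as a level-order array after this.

[1, 2, 13, 12, 18, 15, 24, 17]

sift down from index 3:
  2 vs only child 1 at index 7, swap → [17, 12, 24, 1, 18, 15, 13, 2]
sift down from index 2:
  24 vs smaller child 13 at index 6, swap → [17, 12, 13, 1, 18, 15, 24, 2]
sift down from index 1:
  12 vs smaller child 1 at index 3, swap → [17, 1, 13, 12, 18, 15, 24, 2]
  12 vs only child 2 at index 7, swap → [17, 1, 13, 2, 18, 15, 24, 12]
sift down from index 0:
  17 vs smaller child 1 at index 1, swap → [1, 17, 13, 2, 18, 15, 24, 12]
  17 vs smaller child 2 at index 3, swap → [1, 2, 13, 17, 18, 15, 24, 12]
  17 vs only child 12 at index 7, swap → [1, 2, 13, 12, 18, 15, 24, 17]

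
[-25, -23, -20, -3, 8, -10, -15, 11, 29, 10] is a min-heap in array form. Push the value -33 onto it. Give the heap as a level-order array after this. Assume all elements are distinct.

append -33 at index 10 → [-25, -23, -20, -3, 8, -10, -15, 11, 29, 10, -33]
-33 < parent 8 at index 4, swap → [-25, -23, -20, -3, -33, -10, -15, 11, 29, 10, 8]
-33 < parent -23 at index 1, swap → [-25, -33, -20, -3, -23, -10, -15, 11, 29, 10, 8]
-33 < parent -25 at index 0, swap → [-33, -25, -20, -3, -23, -10, -15, 11, 29, 10, 8]

[-33, -25, -20, -3, -23, -10, -15, 11, 29, 10, 8]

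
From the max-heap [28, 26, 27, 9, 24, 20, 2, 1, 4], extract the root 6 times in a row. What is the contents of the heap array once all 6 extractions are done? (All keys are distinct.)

[4, 2, 1]

extract-max #1 returns 28:
  remove root 28; move last element 4 to root → [4, 26, 27, 9, 24, 20, 2, 1]
  4 vs larger child 27 at index 2, swap → [27, 26, 4, 9, 24, 20, 2, 1]
  4 vs larger child 20 at index 5, swap → [27, 26, 20, 9, 24, 4, 2, 1]
extract-max #2 returns 27:
  remove root 27; move last element 1 to root → [1, 26, 20, 9, 24, 4, 2]
  1 vs larger child 26 at index 1, swap → [26, 1, 20, 9, 24, 4, 2]
  1 vs larger child 24 at index 4, swap → [26, 24, 20, 9, 1, 4, 2]
extract-max #3 returns 26:
  remove root 26; move last element 2 to root → [2, 24, 20, 9, 1, 4]
  2 vs larger child 24 at index 1, swap → [24, 2, 20, 9, 1, 4]
  2 vs larger child 9 at index 3, swap → [24, 9, 20, 2, 1, 4]
extract-max #4 returns 24:
  remove root 24; move last element 4 to root → [4, 9, 20, 2, 1]
  4 vs larger child 20 at index 2, swap → [20, 9, 4, 2, 1]
extract-max #5 returns 20:
  remove root 20; move last element 1 to root → [1, 9, 4, 2]
  1 vs larger child 9 at index 1, swap → [9, 1, 4, 2]
  1 vs only child 2 at index 3, swap → [9, 2, 4, 1]
extract-max #6 returns 9:
  remove root 9; move last element 1 to root → [1, 2, 4]
  1 vs larger child 4 at index 2, swap → [4, 2, 1]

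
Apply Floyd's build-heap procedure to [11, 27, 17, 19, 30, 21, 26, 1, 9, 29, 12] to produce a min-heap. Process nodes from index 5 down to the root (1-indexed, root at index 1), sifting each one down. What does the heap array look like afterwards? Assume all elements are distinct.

[1, 9, 17, 11, 12, 21, 26, 19, 27, 29, 30]

sift down from index 5:
  30 vs smaller child 12 at index 11, swap → [11, 27, 17, 19, 12, 21, 26, 1, 9, 29, 30]
sift down from index 4:
  19 vs smaller child 1 at index 8, swap → [11, 27, 17, 1, 12, 21, 26, 19, 9, 29, 30]
sift down from index 3: already satisfies heap property
sift down from index 2:
  27 vs smaller child 1 at index 4, swap → [11, 1, 17, 27, 12, 21, 26, 19, 9, 29, 30]
  27 vs smaller child 9 at index 9, swap → [11, 1, 17, 9, 12, 21, 26, 19, 27, 29, 30]
sift down from index 1:
  11 vs smaller child 1 at index 2, swap → [1, 11, 17, 9, 12, 21, 26, 19, 27, 29, 30]
  11 vs smaller child 9 at index 4, swap → [1, 9, 17, 11, 12, 21, 26, 19, 27, 29, 30]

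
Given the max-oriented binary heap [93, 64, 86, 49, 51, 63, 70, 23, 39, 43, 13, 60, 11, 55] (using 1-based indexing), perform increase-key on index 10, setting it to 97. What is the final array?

set index 10 from 43 to 97 → [93, 64, 86, 49, 51, 63, 70, 23, 39, 97, 13, 60, 11, 55]
97 > parent 51 at index 5, swap → [93, 64, 86, 49, 97, 63, 70, 23, 39, 51, 13, 60, 11, 55]
97 > parent 64 at index 2, swap → [93, 97, 86, 49, 64, 63, 70, 23, 39, 51, 13, 60, 11, 55]
97 > parent 93 at index 1, swap → [97, 93, 86, 49, 64, 63, 70, 23, 39, 51, 13, 60, 11, 55]

[97, 93, 86, 49, 64, 63, 70, 23, 39, 51, 13, 60, 11, 55]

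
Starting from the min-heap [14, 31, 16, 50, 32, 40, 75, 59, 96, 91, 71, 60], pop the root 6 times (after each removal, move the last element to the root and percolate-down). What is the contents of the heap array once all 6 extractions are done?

[59, 71, 60, 91, 75, 96]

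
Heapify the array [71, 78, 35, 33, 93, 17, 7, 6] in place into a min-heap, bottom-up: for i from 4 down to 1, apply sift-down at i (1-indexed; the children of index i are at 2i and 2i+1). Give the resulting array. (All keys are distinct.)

sift down from index 4:
  33 vs only child 6 at index 8, swap → [71, 78, 35, 6, 93, 17, 7, 33]
sift down from index 3:
  35 vs smaller child 7 at index 7, swap → [71, 78, 7, 6, 93, 17, 35, 33]
sift down from index 2:
  78 vs smaller child 6 at index 4, swap → [71, 6, 7, 78, 93, 17, 35, 33]
  78 vs only child 33 at index 8, swap → [71, 6, 7, 33, 93, 17, 35, 78]
sift down from index 1:
  71 vs smaller child 6 at index 2, swap → [6, 71, 7, 33, 93, 17, 35, 78]
  71 vs smaller child 33 at index 4, swap → [6, 33, 7, 71, 93, 17, 35, 78]

[6, 33, 7, 71, 93, 17, 35, 78]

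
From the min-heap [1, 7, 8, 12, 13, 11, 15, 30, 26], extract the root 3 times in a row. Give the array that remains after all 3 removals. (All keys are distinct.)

[11, 12, 15, 26, 13, 30]

extract-min #1 returns 1:
  remove root 1; move last element 26 to root → [26, 7, 8, 12, 13, 11, 15, 30]
  26 vs smaller child 7 at index 1, swap → [7, 26, 8, 12, 13, 11, 15, 30]
  26 vs smaller child 12 at index 3, swap → [7, 12, 8, 26, 13, 11, 15, 30]
extract-min #2 returns 7:
  remove root 7; move last element 30 to root → [30, 12, 8, 26, 13, 11, 15]
  30 vs smaller child 8 at index 2, swap → [8, 12, 30, 26, 13, 11, 15]
  30 vs smaller child 11 at index 5, swap → [8, 12, 11, 26, 13, 30, 15]
extract-min #3 returns 8:
  remove root 8; move last element 15 to root → [15, 12, 11, 26, 13, 30]
  15 vs smaller child 11 at index 2, swap → [11, 12, 15, 26, 13, 30]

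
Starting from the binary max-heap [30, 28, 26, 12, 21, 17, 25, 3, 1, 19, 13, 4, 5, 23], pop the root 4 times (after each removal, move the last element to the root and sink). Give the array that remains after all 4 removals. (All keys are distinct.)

extract-max #1 returns 30:
  remove root 30; move last element 23 to root → [23, 28, 26, 12, 21, 17, 25, 3, 1, 19, 13, 4, 5]
  23 vs larger child 28 at index 1, swap → [28, 23, 26, 12, 21, 17, 25, 3, 1, 19, 13, 4, 5]
extract-max #2 returns 28:
  remove root 28; move last element 5 to root → [5, 23, 26, 12, 21, 17, 25, 3, 1, 19, 13, 4]
  5 vs larger child 26 at index 2, swap → [26, 23, 5, 12, 21, 17, 25, 3, 1, 19, 13, 4]
  5 vs larger child 25 at index 6, swap → [26, 23, 25, 12, 21, 17, 5, 3, 1, 19, 13, 4]
extract-max #3 returns 26:
  remove root 26; move last element 4 to root → [4, 23, 25, 12, 21, 17, 5, 3, 1, 19, 13]
  4 vs larger child 25 at index 2, swap → [25, 23, 4, 12, 21, 17, 5, 3, 1, 19, 13]
  4 vs larger child 17 at index 5, swap → [25, 23, 17, 12, 21, 4, 5, 3, 1, 19, 13]
extract-max #4 returns 25:
  remove root 25; move last element 13 to root → [13, 23, 17, 12, 21, 4, 5, 3, 1, 19]
  13 vs larger child 23 at index 1, swap → [23, 13, 17, 12, 21, 4, 5, 3, 1, 19]
  13 vs larger child 21 at index 4, swap → [23, 21, 17, 12, 13, 4, 5, 3, 1, 19]
  13 vs only child 19 at index 9, swap → [23, 21, 17, 12, 19, 4, 5, 3, 1, 13]

[23, 21, 17, 12, 19, 4, 5, 3, 1, 13]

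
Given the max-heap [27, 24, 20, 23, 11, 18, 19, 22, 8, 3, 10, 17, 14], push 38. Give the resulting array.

[38, 24, 27, 23, 11, 18, 20, 22, 8, 3, 10, 17, 14, 19]

append 38 at index 13 → [27, 24, 20, 23, 11, 18, 19, 22, 8, 3, 10, 17, 14, 38]
38 > parent 19 at index 6, swap → [27, 24, 20, 23, 11, 18, 38, 22, 8, 3, 10, 17, 14, 19]
38 > parent 20 at index 2, swap → [27, 24, 38, 23, 11, 18, 20, 22, 8, 3, 10, 17, 14, 19]
38 > parent 27 at index 0, swap → [38, 24, 27, 23, 11, 18, 20, 22, 8, 3, 10, 17, 14, 19]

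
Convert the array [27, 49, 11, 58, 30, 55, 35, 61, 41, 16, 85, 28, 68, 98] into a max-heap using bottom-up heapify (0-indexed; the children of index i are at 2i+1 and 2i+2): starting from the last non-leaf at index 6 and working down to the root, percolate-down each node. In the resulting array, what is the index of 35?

6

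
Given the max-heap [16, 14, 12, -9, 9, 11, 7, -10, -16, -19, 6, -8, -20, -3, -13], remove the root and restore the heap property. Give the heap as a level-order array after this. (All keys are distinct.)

[14, 9, 12, -9, 6, 11, 7, -10, -16, -19, -13, -8, -20, -3]

remove root 16; move last element -13 to root → [-13, 14, 12, -9, 9, 11, 7, -10, -16, -19, 6, -8, -20, -3]
-13 vs larger child 14 at index 1, swap → [14, -13, 12, -9, 9, 11, 7, -10, -16, -19, 6, -8, -20, -3]
-13 vs larger child 9 at index 4, swap → [14, 9, 12, -9, -13, 11, 7, -10, -16, -19, 6, -8, -20, -3]
-13 vs larger child 6 at index 10, swap → [14, 9, 12, -9, 6, 11, 7, -10, -16, -19, -13, -8, -20, -3]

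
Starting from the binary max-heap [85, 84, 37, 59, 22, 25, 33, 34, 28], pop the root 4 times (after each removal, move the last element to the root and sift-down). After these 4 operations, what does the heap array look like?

[34, 28, 33, 25, 22]

extract-max #1 returns 85:
  remove root 85; move last element 28 to root → [28, 84, 37, 59, 22, 25, 33, 34]
  28 vs larger child 84 at index 1, swap → [84, 28, 37, 59, 22, 25, 33, 34]
  28 vs larger child 59 at index 3, swap → [84, 59, 37, 28, 22, 25, 33, 34]
  28 vs only child 34 at index 7, swap → [84, 59, 37, 34, 22, 25, 33, 28]
extract-max #2 returns 84:
  remove root 84; move last element 28 to root → [28, 59, 37, 34, 22, 25, 33]
  28 vs larger child 59 at index 1, swap → [59, 28, 37, 34, 22, 25, 33]
  28 vs larger child 34 at index 3, swap → [59, 34, 37, 28, 22, 25, 33]
extract-max #3 returns 59:
  remove root 59; move last element 33 to root → [33, 34, 37, 28, 22, 25]
  33 vs larger child 37 at index 2, swap → [37, 34, 33, 28, 22, 25]
extract-max #4 returns 37:
  remove root 37; move last element 25 to root → [25, 34, 33, 28, 22]
  25 vs larger child 34 at index 1, swap → [34, 25, 33, 28, 22]
  25 vs larger child 28 at index 3, swap → [34, 28, 33, 25, 22]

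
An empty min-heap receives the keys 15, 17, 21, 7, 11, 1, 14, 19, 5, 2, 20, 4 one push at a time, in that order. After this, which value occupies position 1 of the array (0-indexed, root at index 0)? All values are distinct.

2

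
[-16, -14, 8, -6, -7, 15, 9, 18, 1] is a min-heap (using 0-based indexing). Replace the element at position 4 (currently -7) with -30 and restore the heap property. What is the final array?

[-30, -16, 8, -6, -14, 15, 9, 18, 1]

set index 4 from -7 to -30 → [-16, -14, 8, -6, -30, 15, 9, 18, 1]
-30 < parent -14 at index 1, swap → [-16, -30, 8, -6, -14, 15, 9, 18, 1]
-30 < parent -16 at index 0, swap → [-30, -16, 8, -6, -14, 15, 9, 18, 1]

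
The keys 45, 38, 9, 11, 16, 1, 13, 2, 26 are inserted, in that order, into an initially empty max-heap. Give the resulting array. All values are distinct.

[45, 38, 13, 26, 16, 1, 9, 2, 11]

Insert 45:
  append 45 at index 0 → [45] (no swap needed)
Insert 38:
  append 38 at index 1 → [45, 38] (no swap needed)
Insert 9:
  append 9 at index 2 → [45, 38, 9] (no swap needed)
Insert 11:
  append 11 at index 3 → [45, 38, 9, 11] (no swap needed)
Insert 16:
  append 16 at index 4 → [45, 38, 9, 11, 16] (no swap needed)
Insert 1:
  append 1 at index 5 → [45, 38, 9, 11, 16, 1] (no swap needed)
Insert 13:
  append 13 at index 6 → [45, 38, 9, 11, 16, 1, 13]
  13 > parent 9 at index 2, swap → [45, 38, 13, 11, 16, 1, 9]
Insert 2:
  append 2 at index 7 → [45, 38, 13, 11, 16, 1, 9, 2] (no swap needed)
Insert 26:
  append 26 at index 8 → [45, 38, 13, 11, 16, 1, 9, 2, 26]
  26 > parent 11 at index 3, swap → [45, 38, 13, 26, 16, 1, 9, 2, 11]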